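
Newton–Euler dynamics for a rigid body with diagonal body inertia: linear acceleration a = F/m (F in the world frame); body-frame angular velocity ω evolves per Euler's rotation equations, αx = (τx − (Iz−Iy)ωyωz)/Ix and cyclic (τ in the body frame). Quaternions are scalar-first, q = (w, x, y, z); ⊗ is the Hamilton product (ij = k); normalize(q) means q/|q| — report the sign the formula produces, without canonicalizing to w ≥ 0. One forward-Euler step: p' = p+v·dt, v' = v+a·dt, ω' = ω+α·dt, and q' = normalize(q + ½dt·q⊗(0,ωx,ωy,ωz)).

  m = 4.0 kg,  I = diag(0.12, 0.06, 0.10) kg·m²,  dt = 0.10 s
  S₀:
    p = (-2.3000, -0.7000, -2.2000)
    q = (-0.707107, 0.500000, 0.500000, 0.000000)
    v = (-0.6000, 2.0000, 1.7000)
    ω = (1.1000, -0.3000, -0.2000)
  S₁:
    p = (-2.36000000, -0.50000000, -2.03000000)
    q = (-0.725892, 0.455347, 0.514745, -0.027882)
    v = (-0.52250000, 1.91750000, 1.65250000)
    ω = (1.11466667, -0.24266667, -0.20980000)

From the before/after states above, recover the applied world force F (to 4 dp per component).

velocity change Δv = (0.07750000, -0.08250000, -0.04750000)
F = m·Δv/dt = (3.1000, -3.3000, -1.9000)

F = (3.1000, -3.3000, -1.9000)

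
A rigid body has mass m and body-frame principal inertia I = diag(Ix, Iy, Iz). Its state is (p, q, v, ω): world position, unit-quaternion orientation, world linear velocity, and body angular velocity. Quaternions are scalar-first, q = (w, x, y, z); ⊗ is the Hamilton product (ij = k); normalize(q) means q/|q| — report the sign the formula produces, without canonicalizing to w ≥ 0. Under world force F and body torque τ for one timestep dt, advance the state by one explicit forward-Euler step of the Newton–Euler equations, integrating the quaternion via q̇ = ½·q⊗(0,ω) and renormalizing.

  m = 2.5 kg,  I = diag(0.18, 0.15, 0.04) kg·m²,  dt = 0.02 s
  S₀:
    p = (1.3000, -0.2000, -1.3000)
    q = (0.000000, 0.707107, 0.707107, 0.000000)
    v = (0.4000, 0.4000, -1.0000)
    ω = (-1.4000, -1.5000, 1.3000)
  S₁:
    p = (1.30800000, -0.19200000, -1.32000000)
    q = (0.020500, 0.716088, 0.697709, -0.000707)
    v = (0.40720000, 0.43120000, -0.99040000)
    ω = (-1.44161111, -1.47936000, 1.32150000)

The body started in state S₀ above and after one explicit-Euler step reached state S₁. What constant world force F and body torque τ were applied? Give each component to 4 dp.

v₁ − v₀ = (0.00720000, 0.03120000, 0.00960000)
applied force F = (0.9000, 3.9000, 1.2000)
rate change Δω = (-0.04161111, 0.02064000, 0.02150000)
gyro term ω₀×Iω₀ = (0.2145, -0.2548, -0.0630)
τ = I·(Δω/dt) + ω₀×(Iω₀) = (-0.1600, -0.1000, -0.0200)

F = (0.9000, 3.9000, 1.2000)
τ = (-0.1600, -0.1000, -0.0200)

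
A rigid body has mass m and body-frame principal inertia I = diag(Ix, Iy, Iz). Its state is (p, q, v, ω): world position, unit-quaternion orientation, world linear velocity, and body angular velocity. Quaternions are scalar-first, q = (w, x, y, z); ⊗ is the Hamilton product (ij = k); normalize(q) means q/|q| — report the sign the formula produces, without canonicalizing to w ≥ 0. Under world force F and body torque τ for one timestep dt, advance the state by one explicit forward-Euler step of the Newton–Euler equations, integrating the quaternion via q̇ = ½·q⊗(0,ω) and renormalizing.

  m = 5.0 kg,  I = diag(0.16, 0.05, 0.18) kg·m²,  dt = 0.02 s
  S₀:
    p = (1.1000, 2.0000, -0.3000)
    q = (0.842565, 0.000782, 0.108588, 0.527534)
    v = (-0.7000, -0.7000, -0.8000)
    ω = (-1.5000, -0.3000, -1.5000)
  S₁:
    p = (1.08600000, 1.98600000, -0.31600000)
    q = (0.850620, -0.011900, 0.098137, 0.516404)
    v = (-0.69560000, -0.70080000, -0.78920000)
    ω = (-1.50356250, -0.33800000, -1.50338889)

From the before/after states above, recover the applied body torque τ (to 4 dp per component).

ω₁ − ω₀ = (-0.00356250, -0.03800000, -0.00338889)
precession coupling = (0.0585, -0.0450, -0.0495)
applied torque τ = (0.0300, -0.1400, -0.0800)

τ = (0.0300, -0.1400, -0.0800)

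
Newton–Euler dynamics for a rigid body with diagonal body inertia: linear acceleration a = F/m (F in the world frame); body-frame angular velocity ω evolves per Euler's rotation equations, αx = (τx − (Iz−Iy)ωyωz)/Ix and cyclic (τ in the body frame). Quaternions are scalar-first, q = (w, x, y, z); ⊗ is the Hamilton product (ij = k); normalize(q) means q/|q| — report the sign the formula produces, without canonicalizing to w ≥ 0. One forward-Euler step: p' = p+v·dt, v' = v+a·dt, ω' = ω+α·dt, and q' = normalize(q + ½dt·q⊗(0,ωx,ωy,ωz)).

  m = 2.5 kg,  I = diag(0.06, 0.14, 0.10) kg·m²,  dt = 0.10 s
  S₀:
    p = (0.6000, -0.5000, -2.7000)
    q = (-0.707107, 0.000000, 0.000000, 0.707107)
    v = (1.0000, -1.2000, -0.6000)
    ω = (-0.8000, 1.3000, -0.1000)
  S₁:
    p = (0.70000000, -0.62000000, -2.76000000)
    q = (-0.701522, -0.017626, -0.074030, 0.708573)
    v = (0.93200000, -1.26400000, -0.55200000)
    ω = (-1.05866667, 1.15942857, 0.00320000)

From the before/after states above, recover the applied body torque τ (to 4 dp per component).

rate change Δω = (-0.25866667, -0.14057143, 0.10320000)
precession coupling = (0.0052, -0.0032, -0.0832)
applied torque τ = (-0.1500, -0.2000, 0.0200)

τ = (-0.1500, -0.2000, 0.0200)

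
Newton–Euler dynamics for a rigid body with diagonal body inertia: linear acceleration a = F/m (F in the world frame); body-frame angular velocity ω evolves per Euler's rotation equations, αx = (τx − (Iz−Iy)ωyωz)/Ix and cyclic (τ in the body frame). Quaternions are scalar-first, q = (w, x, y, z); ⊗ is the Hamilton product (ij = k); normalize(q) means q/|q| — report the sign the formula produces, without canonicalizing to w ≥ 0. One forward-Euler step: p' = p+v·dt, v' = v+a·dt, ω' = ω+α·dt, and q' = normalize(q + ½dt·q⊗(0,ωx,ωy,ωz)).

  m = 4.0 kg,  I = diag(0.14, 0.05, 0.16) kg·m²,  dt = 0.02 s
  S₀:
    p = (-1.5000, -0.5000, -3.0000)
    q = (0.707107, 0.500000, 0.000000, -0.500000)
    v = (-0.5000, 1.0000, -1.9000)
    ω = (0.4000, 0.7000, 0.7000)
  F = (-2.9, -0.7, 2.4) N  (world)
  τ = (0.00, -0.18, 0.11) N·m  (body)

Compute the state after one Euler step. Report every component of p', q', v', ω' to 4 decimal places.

p' = (-1.5100, -0.4800, -3.0380)
q' = (0.7086, 0.5063, -0.0006, -0.4915)
v' = (-0.5145, 0.9965, -1.8880)
ω' = (0.3923, 0.6302, 0.7169)

(τ − ω×Iω)/I = (-0.3850, -3.4880, 0.8450)
ω + α·dt = (0.3923, 0.6302, 0.7169)
q⊗(0,ω) = (0.1500000, 0.6328428, -0.0550251, 0.8449749)
q + ½dt·q⊗(0,ω), renormalized = (0.7086, 0.5063, -0.0006, -0.4915)
a = F/m = (-0.7250, -0.1750, 0.6000)
p' = p + v·dt = (-1.5100, -0.4800, -3.0380)
v + (F/m)dt = (-0.5145, 0.9965, -1.8880)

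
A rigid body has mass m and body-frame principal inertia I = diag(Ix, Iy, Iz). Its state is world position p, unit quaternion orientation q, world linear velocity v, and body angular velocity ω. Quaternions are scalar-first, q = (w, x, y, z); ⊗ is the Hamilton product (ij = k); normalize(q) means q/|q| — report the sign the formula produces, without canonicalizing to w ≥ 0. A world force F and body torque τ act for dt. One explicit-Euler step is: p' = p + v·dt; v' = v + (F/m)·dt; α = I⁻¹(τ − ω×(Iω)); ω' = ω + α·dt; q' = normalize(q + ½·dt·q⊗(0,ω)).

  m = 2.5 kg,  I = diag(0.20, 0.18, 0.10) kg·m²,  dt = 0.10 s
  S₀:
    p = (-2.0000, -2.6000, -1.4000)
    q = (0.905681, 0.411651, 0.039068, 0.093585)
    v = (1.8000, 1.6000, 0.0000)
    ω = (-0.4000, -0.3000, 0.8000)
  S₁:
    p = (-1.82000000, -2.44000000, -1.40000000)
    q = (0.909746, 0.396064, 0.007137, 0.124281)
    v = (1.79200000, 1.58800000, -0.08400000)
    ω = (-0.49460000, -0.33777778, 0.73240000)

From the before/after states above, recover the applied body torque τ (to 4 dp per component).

τ = (-0.1700, -0.1000, -0.0700)

ω₁ − ω₀ = (-0.09460000, -0.03777778, -0.06760000)
gyro term ω₀×Iω₀ = (0.0192, -0.0320, -0.0024)
applied torque τ = (-0.1700, -0.1000, -0.0700)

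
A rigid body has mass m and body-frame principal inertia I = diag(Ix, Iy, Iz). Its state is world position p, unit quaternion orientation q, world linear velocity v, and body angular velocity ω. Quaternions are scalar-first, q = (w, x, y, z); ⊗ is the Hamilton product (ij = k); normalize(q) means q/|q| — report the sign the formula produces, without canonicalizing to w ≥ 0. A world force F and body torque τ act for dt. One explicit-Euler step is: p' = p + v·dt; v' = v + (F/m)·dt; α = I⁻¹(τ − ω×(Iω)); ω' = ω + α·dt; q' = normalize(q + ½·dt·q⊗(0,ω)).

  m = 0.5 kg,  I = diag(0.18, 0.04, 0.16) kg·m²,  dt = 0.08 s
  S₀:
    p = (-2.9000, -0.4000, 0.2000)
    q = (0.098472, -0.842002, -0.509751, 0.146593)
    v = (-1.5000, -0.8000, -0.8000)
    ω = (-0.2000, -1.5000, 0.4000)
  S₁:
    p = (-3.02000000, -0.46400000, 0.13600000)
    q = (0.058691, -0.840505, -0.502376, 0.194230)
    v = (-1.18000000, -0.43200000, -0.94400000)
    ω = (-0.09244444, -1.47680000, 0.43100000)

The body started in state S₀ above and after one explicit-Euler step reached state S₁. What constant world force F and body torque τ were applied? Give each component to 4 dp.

v₁ − v₀ = (0.32000000, 0.36800000, -0.14400000)
m·(v₁−v₀)/dt = (2.0000, 2.3000, -0.9000)
rate change Δω = (0.10755556, 0.02320000, 0.03100000)
τ = I·(Δω/dt) + ω₀×(Iω₀) = (0.1700, 0.0100, 0.0200)

F = (2.0000, 2.3000, -0.9000)
τ = (0.1700, 0.0100, 0.0200)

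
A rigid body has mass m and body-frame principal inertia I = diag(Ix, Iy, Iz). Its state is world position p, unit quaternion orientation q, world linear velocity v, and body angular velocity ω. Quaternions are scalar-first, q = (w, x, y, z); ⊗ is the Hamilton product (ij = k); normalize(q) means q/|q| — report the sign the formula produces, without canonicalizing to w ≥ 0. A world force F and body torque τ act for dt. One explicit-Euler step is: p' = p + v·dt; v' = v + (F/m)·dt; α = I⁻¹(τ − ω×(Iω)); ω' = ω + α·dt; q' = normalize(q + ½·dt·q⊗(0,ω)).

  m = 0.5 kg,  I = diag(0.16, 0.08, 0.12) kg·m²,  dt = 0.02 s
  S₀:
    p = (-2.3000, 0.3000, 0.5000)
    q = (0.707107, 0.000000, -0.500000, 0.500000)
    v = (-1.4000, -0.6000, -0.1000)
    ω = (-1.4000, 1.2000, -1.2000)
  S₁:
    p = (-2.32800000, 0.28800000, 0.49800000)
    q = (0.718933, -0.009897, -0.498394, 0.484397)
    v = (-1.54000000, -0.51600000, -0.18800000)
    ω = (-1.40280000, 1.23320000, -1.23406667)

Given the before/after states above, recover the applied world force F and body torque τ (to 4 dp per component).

F = (-3.5000, 2.1000, -2.2000)
τ = (-0.0800, 0.2000, -0.0700)

Δω = ω₁−ω₀ = (-0.00280000, 0.03320000, -0.03406667)
applied torque τ = (-0.0800, 0.2000, -0.0700)
Δv = v₁−v₀ = (-0.14000000, 0.08400000, -0.08800000)
applied force F = (-3.5000, 2.1000, -2.2000)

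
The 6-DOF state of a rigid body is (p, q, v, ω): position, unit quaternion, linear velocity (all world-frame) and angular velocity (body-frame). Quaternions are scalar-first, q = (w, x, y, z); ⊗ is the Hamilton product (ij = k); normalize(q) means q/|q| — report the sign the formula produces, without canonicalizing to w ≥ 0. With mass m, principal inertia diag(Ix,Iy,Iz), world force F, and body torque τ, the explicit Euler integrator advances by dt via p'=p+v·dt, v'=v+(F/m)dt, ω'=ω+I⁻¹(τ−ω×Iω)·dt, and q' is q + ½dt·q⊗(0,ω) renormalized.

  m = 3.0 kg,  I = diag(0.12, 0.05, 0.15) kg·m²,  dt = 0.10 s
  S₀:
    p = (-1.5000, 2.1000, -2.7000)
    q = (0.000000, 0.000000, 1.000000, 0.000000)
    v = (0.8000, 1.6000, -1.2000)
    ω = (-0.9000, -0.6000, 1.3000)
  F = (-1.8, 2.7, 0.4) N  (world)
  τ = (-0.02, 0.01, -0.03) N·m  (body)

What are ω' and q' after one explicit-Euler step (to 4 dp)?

precession coupling ω×(Iω) = (-0.0780, 0.0351, -0.0378)
(τ − ω×Iω)/I = (0.4833, -0.5020, 0.0520)
ω' = ω + α·dt = (-0.8517, -0.6502, 1.3052)
Hamilton product q⊗(0,ω) = (0.6000000, 1.3000000, 0.0000000, 0.9000000)
updated quaternion q' = (0.0299, 0.0648, 0.9964, 0.0448)

ω' = (-0.8517, -0.6502, 1.3052)
q' = (0.0299, 0.0648, 0.9964, 0.0448)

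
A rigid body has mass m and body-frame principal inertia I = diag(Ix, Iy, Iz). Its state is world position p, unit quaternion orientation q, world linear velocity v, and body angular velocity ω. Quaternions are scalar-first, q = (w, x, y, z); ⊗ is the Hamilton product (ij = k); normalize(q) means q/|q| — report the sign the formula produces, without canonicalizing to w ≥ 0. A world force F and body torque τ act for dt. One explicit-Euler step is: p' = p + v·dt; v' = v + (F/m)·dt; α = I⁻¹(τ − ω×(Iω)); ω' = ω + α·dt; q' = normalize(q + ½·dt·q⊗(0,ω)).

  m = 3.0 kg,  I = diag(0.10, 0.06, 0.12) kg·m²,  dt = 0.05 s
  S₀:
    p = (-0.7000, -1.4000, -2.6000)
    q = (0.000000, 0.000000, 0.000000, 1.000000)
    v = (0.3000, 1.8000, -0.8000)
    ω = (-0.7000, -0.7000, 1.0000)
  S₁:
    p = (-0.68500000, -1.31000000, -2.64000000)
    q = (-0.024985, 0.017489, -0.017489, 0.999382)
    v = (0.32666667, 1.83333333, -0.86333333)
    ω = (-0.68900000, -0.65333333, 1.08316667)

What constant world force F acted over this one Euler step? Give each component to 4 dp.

velocity change Δv = (0.02666667, 0.03333333, -0.06333333)
m·(v₁−v₀)/dt = (1.6000, 2.0000, -3.8000)

F = (1.6000, 2.0000, -3.8000)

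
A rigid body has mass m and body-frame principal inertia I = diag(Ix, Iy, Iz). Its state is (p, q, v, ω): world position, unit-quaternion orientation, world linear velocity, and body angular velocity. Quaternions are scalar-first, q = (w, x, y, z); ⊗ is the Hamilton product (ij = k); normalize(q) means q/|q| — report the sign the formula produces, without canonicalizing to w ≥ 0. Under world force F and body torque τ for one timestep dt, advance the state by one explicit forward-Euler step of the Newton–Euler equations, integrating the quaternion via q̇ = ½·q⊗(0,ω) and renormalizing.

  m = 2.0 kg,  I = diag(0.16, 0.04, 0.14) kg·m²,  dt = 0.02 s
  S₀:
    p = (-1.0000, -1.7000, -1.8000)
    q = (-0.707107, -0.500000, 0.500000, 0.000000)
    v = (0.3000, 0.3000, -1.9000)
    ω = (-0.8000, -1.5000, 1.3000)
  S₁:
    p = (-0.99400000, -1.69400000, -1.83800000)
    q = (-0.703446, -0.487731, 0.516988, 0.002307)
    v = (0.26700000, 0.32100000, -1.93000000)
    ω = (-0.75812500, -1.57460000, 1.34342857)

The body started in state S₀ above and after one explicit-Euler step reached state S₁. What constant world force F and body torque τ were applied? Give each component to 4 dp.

F = (-3.3000, 2.1000, -3.0000)
τ = (0.1400, -0.1700, 0.1600)

Δω = ω₁−ω₀ = (0.04187500, -0.07460000, 0.04342857)
applied torque τ = (0.1400, -0.1700, 0.1600)
v₁ − v₀ = (-0.03300000, 0.02100000, -0.03000000)
F = m·Δv/dt = (-3.3000, 2.1000, -3.0000)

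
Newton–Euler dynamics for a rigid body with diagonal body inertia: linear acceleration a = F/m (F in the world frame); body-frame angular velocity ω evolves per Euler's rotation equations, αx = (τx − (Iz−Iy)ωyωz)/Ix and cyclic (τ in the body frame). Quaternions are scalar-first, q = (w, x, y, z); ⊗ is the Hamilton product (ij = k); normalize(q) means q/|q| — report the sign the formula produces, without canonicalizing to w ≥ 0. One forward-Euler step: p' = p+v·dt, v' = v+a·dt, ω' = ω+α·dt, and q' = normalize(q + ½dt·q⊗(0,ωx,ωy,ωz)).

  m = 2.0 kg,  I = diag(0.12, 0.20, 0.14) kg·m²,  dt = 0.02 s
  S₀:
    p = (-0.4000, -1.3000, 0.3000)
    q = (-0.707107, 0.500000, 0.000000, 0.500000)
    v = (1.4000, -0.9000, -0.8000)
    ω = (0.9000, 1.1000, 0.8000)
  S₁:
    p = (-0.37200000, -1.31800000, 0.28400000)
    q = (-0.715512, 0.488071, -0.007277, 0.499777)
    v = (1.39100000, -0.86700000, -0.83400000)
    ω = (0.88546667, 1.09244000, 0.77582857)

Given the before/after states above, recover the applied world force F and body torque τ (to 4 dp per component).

F = (-0.9000, 3.3000, -3.4000)
τ = (-0.1400, -0.0900, -0.0900)

Δv = v₁−v₀ = (-0.00900000, 0.03300000, -0.03400000)
F = m·Δv/dt = (-0.9000, 3.3000, -3.4000)
rate change Δω = (-0.01453333, -0.00756000, -0.02417143)
precession coupling = (-0.0528, -0.0144, 0.0792)
τ = I·(Δω/dt) + ω₀×(Iω₀) = (-0.1400, -0.0900, -0.0900)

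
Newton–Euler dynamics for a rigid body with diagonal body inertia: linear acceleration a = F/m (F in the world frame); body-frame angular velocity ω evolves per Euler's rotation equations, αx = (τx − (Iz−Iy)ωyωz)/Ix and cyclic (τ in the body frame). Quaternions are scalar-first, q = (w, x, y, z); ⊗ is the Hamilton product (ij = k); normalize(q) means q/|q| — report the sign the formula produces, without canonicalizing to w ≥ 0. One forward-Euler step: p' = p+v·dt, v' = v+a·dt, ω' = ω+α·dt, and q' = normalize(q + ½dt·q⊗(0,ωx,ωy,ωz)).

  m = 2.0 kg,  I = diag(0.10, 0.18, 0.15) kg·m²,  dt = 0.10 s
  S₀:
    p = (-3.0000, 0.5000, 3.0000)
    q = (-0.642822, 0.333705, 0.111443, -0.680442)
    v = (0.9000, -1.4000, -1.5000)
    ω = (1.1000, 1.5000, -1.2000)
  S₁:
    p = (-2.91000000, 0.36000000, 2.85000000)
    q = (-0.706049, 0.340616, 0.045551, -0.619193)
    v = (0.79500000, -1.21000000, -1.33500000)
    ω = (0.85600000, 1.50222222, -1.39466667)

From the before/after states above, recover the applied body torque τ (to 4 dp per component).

ω₁ − ω₀ = (-0.24400000, 0.00222222, -0.19466667)
precession coupling = (0.0540, 0.0660, 0.1320)
applied torque τ = (-0.1900, 0.0700, -0.1600)

τ = (-0.1900, 0.0700, -0.1600)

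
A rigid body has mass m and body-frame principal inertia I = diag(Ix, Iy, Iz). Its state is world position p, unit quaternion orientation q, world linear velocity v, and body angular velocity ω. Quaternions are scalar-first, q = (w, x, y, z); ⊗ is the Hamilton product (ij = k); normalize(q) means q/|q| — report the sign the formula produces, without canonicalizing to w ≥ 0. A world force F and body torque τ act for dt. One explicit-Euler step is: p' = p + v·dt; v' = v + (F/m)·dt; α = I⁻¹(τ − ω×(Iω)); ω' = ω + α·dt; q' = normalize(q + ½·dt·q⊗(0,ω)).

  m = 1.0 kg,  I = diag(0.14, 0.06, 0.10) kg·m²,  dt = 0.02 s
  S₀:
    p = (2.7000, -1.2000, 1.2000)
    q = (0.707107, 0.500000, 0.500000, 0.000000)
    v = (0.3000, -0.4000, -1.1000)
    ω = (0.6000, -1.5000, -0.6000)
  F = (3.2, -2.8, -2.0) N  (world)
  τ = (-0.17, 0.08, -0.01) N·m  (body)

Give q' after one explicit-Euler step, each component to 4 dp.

q⊗(0,ω) = (0.4500000, 0.1242642, -0.7606605, -1.4742642)
q + ½dt·q⊗(0,ω), renormalized = (0.7115, 0.5012, 0.4923, -0.0147)

q' = (0.7115, 0.5012, 0.4923, -0.0147)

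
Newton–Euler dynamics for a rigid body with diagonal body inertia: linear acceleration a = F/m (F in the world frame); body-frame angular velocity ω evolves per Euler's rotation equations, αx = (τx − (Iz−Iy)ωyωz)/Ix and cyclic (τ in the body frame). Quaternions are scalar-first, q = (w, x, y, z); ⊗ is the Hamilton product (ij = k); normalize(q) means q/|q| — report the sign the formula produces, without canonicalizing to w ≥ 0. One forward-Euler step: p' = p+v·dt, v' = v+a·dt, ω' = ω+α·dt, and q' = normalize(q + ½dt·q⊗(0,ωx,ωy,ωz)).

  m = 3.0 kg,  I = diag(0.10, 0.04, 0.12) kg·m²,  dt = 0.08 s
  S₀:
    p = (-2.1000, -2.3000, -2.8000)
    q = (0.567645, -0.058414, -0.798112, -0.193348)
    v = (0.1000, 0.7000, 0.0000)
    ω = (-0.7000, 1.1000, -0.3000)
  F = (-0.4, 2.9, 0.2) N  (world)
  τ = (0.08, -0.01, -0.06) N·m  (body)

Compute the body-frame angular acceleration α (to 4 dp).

α = (1.0640, -0.1450, -0.8850)

ω×(Iω) gyroscopic = (-0.0264, -0.0042, 0.0462)
angular accel α = (1.0640, -0.1450, -0.8850)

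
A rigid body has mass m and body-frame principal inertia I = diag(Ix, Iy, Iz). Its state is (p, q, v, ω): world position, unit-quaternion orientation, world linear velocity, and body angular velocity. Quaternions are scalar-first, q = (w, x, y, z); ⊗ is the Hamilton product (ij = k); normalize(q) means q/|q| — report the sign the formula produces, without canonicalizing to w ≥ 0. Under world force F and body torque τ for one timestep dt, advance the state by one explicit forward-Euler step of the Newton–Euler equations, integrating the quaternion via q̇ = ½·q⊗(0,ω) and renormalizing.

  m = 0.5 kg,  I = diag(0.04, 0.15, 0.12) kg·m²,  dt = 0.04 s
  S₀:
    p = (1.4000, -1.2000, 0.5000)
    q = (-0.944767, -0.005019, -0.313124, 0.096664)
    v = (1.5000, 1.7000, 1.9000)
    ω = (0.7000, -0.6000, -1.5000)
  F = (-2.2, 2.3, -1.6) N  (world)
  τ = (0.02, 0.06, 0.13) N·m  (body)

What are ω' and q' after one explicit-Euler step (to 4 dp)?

α = I⁻¹(τ − ω×Iω) = (1.1750, -0.1600, 1.4683)
new body rate ω' = (0.7470, -0.6064, -1.4413)
q⊗(0,ω) = (-0.0393651, -0.1336525, 0.6269965, 1.6393487)
q + ½dt·q⊗(0,ω), renormalized = (-0.9450, -0.0077, -0.3004, 0.1294)

ω' = (0.7470, -0.6064, -1.4413)
q' = (-0.9450, -0.0077, -0.3004, 0.1294)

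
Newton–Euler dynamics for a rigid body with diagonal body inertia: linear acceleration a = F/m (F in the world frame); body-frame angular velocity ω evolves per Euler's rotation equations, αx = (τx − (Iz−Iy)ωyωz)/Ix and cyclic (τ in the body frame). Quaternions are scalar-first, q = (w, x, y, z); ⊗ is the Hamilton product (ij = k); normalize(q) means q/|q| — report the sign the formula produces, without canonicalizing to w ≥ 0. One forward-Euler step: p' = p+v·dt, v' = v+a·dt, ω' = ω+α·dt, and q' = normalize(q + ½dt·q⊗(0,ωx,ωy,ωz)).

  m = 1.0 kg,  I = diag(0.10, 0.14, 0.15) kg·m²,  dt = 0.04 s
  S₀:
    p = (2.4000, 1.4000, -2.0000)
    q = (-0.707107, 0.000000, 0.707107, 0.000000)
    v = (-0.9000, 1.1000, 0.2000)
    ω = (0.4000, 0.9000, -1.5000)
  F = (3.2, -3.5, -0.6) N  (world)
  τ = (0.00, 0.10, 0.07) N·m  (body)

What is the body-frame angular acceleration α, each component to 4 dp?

gyro term ω×Iω = (-0.0135, 0.0300, 0.0144)
α = I⁻¹(τ − ω×Iω) = (0.1350, 0.5000, 0.3707)

α = (0.1350, 0.5000, 0.3707)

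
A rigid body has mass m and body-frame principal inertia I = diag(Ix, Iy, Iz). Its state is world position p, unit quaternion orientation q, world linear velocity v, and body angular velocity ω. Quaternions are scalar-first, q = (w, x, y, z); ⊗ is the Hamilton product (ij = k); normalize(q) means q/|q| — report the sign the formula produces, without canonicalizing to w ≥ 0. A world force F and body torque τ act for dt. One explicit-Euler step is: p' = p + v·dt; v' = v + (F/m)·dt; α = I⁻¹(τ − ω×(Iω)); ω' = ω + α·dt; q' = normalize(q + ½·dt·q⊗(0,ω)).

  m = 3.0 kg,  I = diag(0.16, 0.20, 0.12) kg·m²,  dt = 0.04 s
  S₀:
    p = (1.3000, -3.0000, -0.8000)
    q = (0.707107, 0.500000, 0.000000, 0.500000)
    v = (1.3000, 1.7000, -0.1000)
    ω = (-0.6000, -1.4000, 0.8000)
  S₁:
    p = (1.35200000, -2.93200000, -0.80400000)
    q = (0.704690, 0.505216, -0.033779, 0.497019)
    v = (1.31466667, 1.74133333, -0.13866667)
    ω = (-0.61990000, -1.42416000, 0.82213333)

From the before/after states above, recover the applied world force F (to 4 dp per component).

v₁ − v₀ = (0.01466667, 0.04133333, -0.03866667)
F = m·Δv/dt = (1.1000, 3.1000, -2.9000)

F = (1.1000, 3.1000, -2.9000)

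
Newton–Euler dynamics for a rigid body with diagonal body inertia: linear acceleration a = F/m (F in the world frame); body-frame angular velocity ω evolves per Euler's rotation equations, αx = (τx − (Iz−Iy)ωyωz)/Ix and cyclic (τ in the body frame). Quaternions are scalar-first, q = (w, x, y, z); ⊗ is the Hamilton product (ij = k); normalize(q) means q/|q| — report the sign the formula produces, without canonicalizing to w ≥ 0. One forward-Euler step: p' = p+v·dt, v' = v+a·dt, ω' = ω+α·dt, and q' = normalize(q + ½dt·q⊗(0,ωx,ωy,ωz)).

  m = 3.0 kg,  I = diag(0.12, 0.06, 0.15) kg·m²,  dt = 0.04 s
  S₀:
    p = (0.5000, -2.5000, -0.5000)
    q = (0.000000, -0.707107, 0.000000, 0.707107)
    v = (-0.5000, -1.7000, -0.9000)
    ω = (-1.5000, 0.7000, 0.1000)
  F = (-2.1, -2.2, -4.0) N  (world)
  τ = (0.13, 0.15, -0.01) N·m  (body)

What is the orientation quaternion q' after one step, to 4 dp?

q⊗(0,ω) = (-1.1313712, -0.4949749, -0.9899498, -0.4949749)
updated quaternion q' = (-0.0226, -0.7166, -0.0198, 0.6968)

q' = (-0.0226, -0.7166, -0.0198, 0.6968)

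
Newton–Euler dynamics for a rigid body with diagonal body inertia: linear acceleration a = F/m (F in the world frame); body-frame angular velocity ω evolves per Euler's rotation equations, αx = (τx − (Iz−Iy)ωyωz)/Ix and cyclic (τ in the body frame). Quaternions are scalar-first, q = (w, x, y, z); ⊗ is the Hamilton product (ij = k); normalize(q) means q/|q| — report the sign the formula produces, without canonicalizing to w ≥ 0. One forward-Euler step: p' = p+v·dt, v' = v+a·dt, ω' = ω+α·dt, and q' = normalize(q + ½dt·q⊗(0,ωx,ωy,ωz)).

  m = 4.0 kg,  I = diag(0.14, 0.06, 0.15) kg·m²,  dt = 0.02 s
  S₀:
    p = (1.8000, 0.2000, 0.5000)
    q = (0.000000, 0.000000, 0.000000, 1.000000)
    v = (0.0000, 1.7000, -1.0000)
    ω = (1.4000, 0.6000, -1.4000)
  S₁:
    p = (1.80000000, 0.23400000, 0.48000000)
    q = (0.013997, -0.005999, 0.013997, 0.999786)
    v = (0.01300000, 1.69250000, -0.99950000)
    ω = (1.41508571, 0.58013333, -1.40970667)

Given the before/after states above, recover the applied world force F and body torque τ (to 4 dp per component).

F = (2.6000, -1.5000, 0.1000)
τ = (0.0300, -0.0400, -0.1400)

Δv = v₁−v₀ = (0.01300000, -0.00750000, 0.00050000)
F = m·Δv/dt = (2.6000, -1.5000, 0.1000)
ω₁ − ω₀ = (0.01508571, -0.01986667, -0.00970667)
gyro term ω₀×Iω₀ = (-0.0756, 0.0196, -0.0672)
I·α + gyro = (0.0300, -0.0400, -0.1400)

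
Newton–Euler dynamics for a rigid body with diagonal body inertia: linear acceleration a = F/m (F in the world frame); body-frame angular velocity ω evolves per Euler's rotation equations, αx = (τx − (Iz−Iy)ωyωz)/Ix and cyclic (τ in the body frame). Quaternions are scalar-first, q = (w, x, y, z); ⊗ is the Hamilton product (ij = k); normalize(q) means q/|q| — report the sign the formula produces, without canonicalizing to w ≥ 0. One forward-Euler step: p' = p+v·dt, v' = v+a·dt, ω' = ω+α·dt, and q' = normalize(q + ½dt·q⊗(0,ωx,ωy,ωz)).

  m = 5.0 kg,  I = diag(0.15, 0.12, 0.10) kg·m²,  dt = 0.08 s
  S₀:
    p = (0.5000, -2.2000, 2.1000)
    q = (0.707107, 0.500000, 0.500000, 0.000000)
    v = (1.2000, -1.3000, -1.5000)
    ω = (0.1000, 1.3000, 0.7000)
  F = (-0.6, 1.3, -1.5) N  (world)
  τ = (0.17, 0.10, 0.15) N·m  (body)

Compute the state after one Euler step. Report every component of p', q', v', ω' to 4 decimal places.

a = F/m = (-0.1200, 0.2600, -0.3000)
new position p' = (0.5960, -2.3040, 1.9800)
new velocity v' = (1.1904, -1.2792, -1.5240)
precession coupling ω×(Iω) = (-0.0182, 0.0035, -0.0039)
angular accel α = (1.2547, 0.8042, 1.5390)
ω' = ω + α·dt = (0.2004, 1.3643, 0.8231)
q⊗(0,ω) = (-0.7000000, 0.4207107, 0.5692391, 1.0949749)
q + ½dt·q⊗(0,ω), renormalized = (0.6779, 0.5159, 0.5219, 0.0437)

p' = (0.5960, -2.3040, 1.9800)
q' = (0.6779, 0.5159, 0.5219, 0.0437)
v' = (1.1904, -1.2792, -1.5240)
ω' = (0.2004, 1.3643, 0.8231)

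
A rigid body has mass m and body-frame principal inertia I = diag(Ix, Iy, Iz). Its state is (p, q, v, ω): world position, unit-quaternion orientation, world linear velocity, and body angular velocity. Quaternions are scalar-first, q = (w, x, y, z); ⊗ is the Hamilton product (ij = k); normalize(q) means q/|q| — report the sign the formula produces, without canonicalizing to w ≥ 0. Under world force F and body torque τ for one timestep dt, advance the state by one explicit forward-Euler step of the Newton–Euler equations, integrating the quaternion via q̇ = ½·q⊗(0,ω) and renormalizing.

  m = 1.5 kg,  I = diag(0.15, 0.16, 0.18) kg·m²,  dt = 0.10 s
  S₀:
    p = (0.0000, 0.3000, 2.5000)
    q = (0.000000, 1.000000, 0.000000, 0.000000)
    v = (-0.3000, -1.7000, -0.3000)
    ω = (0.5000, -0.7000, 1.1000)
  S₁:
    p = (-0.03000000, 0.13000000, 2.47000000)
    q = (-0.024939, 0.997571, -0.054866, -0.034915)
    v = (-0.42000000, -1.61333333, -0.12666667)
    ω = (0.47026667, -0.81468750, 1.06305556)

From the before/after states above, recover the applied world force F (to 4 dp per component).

v₁ − v₀ = (-0.12000000, 0.08666667, 0.17333333)
applied force F = (-1.8000, 1.3000, 2.6000)

F = (-1.8000, 1.3000, 2.6000)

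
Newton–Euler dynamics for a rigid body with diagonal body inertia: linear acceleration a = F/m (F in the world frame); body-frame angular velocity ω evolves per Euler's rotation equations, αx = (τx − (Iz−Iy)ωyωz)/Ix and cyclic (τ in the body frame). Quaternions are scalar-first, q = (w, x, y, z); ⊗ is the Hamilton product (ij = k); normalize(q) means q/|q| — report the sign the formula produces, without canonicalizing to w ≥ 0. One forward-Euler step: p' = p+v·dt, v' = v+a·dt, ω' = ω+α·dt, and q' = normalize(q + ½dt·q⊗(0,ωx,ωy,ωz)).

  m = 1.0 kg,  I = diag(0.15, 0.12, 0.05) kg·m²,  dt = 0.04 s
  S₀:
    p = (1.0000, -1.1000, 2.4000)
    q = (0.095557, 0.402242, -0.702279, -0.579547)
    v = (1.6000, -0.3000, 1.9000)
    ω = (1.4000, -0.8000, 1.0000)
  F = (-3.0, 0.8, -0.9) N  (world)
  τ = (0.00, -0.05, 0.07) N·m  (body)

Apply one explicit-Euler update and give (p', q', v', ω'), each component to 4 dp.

a = (-3.0000, 0.8000, -0.9000)
p' = p + v·dt = (1.0640, -1.1120, 2.4760)
v + (F/m)dt = (1.4800, -0.2680, 1.8640)
gyro term ω×Iω = (0.0560, 0.1400, 0.0336)
(τ − ω×Iω)/I = (-0.3733, -1.5833, 0.7280)
ω' = ω + α·dt = (1.3851, -0.8633, 1.0291)
q⊗(0,ω) = (-0.5454150, -1.0321368, -1.2900534, 0.7569540)
updated quaternion q' = (0.0846, 0.3813, -0.7276, -0.5640)

p' = (1.0640, -1.1120, 2.4760)
q' = (0.0846, 0.3813, -0.7276, -0.5640)
v' = (1.4800, -0.2680, 1.8640)
ω' = (1.3851, -0.8633, 1.0291)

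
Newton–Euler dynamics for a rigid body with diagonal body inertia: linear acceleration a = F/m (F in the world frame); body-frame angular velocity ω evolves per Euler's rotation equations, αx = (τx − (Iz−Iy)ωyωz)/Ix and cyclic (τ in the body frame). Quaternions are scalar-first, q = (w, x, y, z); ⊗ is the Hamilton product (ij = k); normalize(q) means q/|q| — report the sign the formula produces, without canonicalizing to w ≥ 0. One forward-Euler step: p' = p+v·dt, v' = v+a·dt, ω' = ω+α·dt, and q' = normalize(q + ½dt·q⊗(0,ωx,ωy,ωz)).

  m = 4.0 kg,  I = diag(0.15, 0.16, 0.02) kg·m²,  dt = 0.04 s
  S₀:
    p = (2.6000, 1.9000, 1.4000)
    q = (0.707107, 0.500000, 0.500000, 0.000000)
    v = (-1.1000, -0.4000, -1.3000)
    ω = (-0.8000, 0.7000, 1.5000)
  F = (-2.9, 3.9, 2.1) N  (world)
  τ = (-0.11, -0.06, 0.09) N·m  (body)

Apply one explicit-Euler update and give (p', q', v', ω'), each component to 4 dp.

p' = (2.5560, 1.8840, 1.3480)
q' = (0.7076, 0.5033, 0.4946, 0.0362)
v' = (-1.1290, -0.3610, -1.2790)
ω' = (-0.7901, 0.7240, 1.6912)

α = I⁻¹(τ − ω×Iω) = (0.2467, 0.6000, 4.7800)
new body rate ω' = (-0.7901, 0.7240, 1.6912)
2q̇ = q⊗(0,ω) = (0.0500000, 0.1843144, -0.2550251, 1.8106605)
q' = normalize(q + ½dt·q⊗(0,ω)) = (0.7076, 0.5033, 0.4946, 0.0362)
linear accel F/m = (-0.7250, 0.9750, 0.5250)
p + v·dt = (2.5560, 1.8840, 1.3480)
v' = v + a·dt = (-1.1290, -0.3610, -1.2790)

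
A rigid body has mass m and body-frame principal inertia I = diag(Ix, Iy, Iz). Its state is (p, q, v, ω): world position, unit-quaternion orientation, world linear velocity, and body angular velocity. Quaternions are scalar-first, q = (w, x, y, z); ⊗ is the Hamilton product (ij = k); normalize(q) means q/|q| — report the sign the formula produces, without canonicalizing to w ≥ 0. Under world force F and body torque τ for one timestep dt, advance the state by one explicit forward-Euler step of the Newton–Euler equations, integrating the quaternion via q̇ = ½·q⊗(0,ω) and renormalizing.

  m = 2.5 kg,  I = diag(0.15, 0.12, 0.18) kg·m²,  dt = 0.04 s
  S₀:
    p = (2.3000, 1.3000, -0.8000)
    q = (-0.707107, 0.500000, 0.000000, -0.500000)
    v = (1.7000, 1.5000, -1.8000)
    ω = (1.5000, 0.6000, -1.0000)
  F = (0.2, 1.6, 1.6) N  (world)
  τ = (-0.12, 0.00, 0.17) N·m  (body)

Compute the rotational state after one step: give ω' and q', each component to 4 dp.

gyro term ω×Iω = (-0.0360, 0.0450, -0.0270)
(τ − ω×Iω)/I = (-0.5600, -0.3750, 1.0944)
new body rate ω' = (1.4776, 0.5850, -0.9562)
Hamilton product q⊗(0,ω) = (-1.2500000, -0.7606605, -0.6742642, 1.0071070)
updated quaternion q' = (-0.7316, 0.4844, -0.0135, -0.4795)

ω' = (1.4776, 0.5850, -0.9562)
q' = (-0.7316, 0.4844, -0.0135, -0.4795)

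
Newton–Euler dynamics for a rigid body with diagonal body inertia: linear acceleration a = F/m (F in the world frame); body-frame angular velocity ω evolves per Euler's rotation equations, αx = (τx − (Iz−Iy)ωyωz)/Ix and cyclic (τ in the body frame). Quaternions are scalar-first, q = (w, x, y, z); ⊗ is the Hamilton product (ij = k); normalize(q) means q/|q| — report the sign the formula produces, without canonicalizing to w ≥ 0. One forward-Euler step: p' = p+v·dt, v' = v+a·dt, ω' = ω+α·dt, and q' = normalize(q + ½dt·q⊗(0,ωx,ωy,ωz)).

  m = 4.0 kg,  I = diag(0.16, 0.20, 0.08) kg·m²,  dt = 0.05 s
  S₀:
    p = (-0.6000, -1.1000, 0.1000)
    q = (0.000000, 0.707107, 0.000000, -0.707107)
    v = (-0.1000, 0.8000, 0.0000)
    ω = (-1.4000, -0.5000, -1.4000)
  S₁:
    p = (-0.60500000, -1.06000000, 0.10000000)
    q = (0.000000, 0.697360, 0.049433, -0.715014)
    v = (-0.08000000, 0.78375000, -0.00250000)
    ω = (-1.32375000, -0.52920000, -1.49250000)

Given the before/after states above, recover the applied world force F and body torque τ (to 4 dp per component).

velocity change Δv = (0.02000000, -0.01625000, -0.00250000)
m·(v₁−v₀)/dt = (1.6000, -1.3000, -0.2000)
ω₁ − ω₀ = (0.07625000, -0.02920000, -0.09250000)
I·α + gyro = (0.1600, 0.0400, -0.1200)

F = (1.6000, -1.3000, -0.2000)
τ = (0.1600, 0.0400, -0.1200)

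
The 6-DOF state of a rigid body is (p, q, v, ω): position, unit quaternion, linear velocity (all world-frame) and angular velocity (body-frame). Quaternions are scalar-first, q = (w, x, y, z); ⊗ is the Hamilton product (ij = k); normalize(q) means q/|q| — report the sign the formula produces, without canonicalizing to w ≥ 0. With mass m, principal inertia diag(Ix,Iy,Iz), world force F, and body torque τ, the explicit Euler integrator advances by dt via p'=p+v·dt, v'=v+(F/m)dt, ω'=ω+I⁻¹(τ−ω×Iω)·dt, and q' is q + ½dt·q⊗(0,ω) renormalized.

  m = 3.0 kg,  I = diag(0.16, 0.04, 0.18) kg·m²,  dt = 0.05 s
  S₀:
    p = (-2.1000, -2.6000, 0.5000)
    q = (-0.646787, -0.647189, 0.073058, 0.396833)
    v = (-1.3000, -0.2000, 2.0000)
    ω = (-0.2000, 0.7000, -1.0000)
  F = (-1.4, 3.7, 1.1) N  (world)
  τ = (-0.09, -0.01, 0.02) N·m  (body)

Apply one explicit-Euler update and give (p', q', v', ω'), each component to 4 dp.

precession coupling ω×(Iω) = (-0.0980, -0.0040, 0.0168)
α = I⁻¹(τ − ω×Iω) = (0.0500, -0.1500, 0.0178)
ω' = ω + α·dt = (-0.1975, 0.6925, -0.9991)
q⊗(0,ω) = (0.2162546, -0.2214837, -1.1793065, 0.2083663)
q' = normalize(q + ½dt·q⊗(0,ω)) = (-0.6411, -0.6524, 0.0436, 0.4018)
p' = p + v·dt = (-2.1650, -2.6100, 0.6000)
new velocity v' = (-1.3233, -0.1383, 2.0183)

p' = (-2.1650, -2.6100, 0.6000)
q' = (-0.6411, -0.6524, 0.0436, 0.4018)
v' = (-1.3233, -0.1383, 2.0183)
ω' = (-0.1975, 0.6925, -0.9991)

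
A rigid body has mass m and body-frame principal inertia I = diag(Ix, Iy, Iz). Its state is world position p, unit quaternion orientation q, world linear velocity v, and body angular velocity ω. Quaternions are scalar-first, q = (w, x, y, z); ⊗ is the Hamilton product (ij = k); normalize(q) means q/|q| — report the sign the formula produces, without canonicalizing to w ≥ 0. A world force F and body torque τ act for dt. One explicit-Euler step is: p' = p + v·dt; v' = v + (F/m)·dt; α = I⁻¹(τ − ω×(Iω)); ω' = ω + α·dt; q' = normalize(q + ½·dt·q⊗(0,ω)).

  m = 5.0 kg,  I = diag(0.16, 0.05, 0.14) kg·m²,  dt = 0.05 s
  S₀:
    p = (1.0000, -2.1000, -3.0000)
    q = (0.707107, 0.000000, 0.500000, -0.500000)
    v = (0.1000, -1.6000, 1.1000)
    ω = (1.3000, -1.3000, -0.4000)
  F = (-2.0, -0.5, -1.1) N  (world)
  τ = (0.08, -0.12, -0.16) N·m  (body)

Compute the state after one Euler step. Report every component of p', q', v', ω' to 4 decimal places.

new position p' = (1.0050, -2.1800, -2.9450)
new velocity v' = (0.0800, -1.6050, 1.0890)
precession coupling ω×(Iω) = (0.0468, -0.0104, 0.1859)
α = I⁻¹(τ − ω×Iω) = (0.2075, -2.1920, -2.4707)
new body rate ω' = (1.3104, -1.4096, -0.5235)
2q̇ = q⊗(0,ω) = (0.4500000, 0.0692391, -1.5692391, -0.9328428)
q' = normalize(q + ½dt·q⊗(0,ω)) = (0.7176, 0.0017, 0.4603, -0.5227)

p' = (1.0050, -2.1800, -2.9450)
q' = (0.7176, 0.0017, 0.4603, -0.5227)
v' = (0.0800, -1.6050, 1.0890)
ω' = (1.3104, -1.4096, -0.5235)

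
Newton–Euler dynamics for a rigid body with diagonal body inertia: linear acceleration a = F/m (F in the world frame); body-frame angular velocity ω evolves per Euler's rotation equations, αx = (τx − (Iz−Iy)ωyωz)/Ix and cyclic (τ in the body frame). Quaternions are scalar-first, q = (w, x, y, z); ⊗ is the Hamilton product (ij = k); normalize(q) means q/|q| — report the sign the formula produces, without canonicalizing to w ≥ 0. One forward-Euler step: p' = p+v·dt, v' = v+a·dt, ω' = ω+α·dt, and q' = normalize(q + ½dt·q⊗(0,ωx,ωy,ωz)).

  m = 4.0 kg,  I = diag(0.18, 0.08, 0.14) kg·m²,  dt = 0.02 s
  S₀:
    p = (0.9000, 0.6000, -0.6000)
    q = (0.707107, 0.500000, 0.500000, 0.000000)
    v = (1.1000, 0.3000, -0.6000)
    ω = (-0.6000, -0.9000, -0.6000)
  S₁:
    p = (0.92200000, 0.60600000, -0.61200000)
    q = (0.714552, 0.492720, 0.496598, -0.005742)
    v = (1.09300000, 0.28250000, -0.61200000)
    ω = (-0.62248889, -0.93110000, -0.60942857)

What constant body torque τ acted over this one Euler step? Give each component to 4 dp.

τ = (-0.1700, -0.1100, -0.1200)

ω₁ − ω₀ = (-0.02248889, -0.03110000, -0.00942857)
gyro term ω₀×Iω₀ = (0.0324, 0.0144, -0.0540)
applied torque τ = (-0.1700, -0.1100, -0.1200)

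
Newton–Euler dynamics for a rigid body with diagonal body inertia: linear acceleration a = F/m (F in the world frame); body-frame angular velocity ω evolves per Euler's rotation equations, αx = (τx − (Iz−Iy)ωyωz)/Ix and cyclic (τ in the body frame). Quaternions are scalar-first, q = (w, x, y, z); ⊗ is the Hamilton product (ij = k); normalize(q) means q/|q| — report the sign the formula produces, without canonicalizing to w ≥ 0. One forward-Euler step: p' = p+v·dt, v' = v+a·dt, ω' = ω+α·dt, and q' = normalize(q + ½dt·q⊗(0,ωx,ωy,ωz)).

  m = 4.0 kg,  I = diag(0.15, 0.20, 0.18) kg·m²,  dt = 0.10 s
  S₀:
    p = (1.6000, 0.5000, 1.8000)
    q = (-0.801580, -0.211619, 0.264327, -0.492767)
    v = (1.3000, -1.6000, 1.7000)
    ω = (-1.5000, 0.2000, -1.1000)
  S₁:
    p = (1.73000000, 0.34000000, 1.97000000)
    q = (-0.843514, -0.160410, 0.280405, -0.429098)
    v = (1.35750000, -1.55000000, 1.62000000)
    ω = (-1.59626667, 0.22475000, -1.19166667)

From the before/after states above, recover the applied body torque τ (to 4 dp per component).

ω₁ − ω₀ = (-0.09626667, 0.02475000, -0.09166667)
τ = I·(Δω/dt) + ω₀×(Iω₀) = (-0.1400, 0.0000, -0.1800)

τ = (-0.1400, 0.0000, -0.1800)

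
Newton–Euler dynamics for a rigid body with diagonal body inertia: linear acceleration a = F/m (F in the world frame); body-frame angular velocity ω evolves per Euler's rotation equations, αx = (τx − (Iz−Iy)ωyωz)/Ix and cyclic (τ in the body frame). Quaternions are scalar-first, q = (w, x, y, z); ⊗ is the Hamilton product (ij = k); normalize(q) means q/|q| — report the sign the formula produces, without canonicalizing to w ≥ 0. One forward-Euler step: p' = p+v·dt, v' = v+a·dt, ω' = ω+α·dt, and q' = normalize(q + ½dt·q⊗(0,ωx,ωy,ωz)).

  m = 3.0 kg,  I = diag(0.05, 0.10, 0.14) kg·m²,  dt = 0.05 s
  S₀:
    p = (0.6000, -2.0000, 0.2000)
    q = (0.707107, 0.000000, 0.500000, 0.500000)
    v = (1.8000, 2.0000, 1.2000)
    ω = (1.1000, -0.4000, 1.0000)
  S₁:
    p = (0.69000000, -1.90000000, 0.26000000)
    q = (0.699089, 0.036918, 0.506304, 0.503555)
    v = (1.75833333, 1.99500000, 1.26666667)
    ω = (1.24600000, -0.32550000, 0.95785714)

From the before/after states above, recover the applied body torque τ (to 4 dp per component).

τ = (0.1300, 0.0500, -0.1400)

rate change Δω = (0.14600000, 0.07450000, -0.04214286)
precession coupling = (-0.0160, -0.0990, -0.0220)
I·α + gyro = (0.1300, 0.0500, -0.1400)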